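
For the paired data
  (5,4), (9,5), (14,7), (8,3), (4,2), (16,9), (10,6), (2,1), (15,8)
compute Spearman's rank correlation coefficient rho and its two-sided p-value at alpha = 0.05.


Step 1: Rank x and y separately (midranks; no ties here).
rank(x): 5->3, 9->5, 14->7, 8->4, 4->2, 16->9, 10->6, 2->1, 15->8
rank(y): 4->4, 5->5, 7->7, 3->3, 2->2, 9->9, 6->6, 1->1, 8->8
Step 2: d_i = R_x(i) - R_y(i); compute d_i^2.
  (3-4)^2=1, (5-5)^2=0, (7-7)^2=0, (4-3)^2=1, (2-2)^2=0, (9-9)^2=0, (6-6)^2=0, (1-1)^2=0, (8-8)^2=0
sum(d^2) = 2.
Step 3: rho = 1 - 6*2 / (9*(9^2 - 1)) = 1 - 12/720 = 0.983333.
Step 4: Under H0, t = rho * sqrt((n-2)/(1-rho^2)) = 14.3096 ~ t(7).
Step 5: Two-sided p-value from the t-distribution with 7 df = 0.000002.
Step 6: alpha = 0.05. reject H0.

rho = 0.9833, p = 0.000002, reject H0 at alpha = 0.05.


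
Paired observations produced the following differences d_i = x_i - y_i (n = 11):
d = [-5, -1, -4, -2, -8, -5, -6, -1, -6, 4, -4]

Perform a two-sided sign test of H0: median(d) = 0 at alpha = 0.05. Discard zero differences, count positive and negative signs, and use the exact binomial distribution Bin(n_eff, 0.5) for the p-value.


Step 1: Discard zero differences. Original n = 11; n_eff = number of nonzero differences = 11.
Nonzero differences (with sign): -5, -1, -4, -2, -8, -5, -6, -1, -6, +4, -4
Step 2: Count signs: positive = 1, negative = 10.
Step 3: Under H0: P(positive) = 0.5, so the number of positives S ~ Bin(11, 0.5).
Step 4: Two-sided exact p-value = sum of Bin(11,0.5) probabilities at or below the observed probability = 0.011719.
Step 5: alpha = 0.05. reject H0.

n_eff = 11, pos = 1, neg = 10, p = 0.011719, reject H0.


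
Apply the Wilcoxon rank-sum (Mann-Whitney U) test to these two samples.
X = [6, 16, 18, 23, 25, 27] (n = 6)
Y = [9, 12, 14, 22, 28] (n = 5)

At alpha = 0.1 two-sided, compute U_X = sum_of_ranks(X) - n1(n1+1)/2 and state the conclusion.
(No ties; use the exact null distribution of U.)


Step 1: Combine and sort all 11 observations; assign midranks.
sorted (value, group): (6,X), (9,Y), (12,Y), (14,Y), (16,X), (18,X), (22,Y), (23,X), (25,X), (27,X), (28,Y)
ranks: 6->1, 9->2, 12->3, 14->4, 16->5, 18->6, 22->7, 23->8, 25->9, 27->10, 28->11
Step 2: Rank sum for X: R1 = 1 + 5 + 6 + 8 + 9 + 10 = 39.
Step 3: U_X = R1 - n1(n1+1)/2 = 39 - 6*7/2 = 39 - 21 = 18.
       U_Y = n1*n2 - U_X = 30 - 18 = 12.
Step 4: No ties, so the exact null distribution of U (based on enumerating the C(11,6) = 462 equally likely rank assignments) gives the two-sided p-value.
Step 5: p-value = 0.662338; compare to alpha = 0.1. fail to reject H0.

U_X = 18, p = 0.662338, fail to reject H0 at alpha = 0.1.


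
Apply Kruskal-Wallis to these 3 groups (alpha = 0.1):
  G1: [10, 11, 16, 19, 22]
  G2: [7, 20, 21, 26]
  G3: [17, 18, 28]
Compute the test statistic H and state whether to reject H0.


Step 1: Combine all N = 12 observations and assign midranks.
sorted (value, group, rank): (7,G2,1), (10,G1,2), (11,G1,3), (16,G1,4), (17,G3,5), (18,G3,6), (19,G1,7), (20,G2,8), (21,G2,9), (22,G1,10), (26,G2,11), (28,G3,12)
Step 2: Sum ranks within each group.
R_1 = 26 (n_1 = 5)
R_2 = 29 (n_2 = 4)
R_3 = 23 (n_3 = 3)
Step 3: H = 12/(N(N+1)) * sum(R_i^2/n_i) - 3(N+1)
     = 12/(12*13) * (26^2/5 + 29^2/4 + 23^2/3) - 3*13
     = 0.076923 * 521.783 - 39
     = 1.137179.
Step 4: No ties, so H is used without correction.
Step 5: Under H0, H ~ chi^2(2); p-value = 0.566324.
Step 6: alpha = 0.1. fail to reject H0.

H = 1.1372, df = 2, p = 0.566324, fail to reject H0.


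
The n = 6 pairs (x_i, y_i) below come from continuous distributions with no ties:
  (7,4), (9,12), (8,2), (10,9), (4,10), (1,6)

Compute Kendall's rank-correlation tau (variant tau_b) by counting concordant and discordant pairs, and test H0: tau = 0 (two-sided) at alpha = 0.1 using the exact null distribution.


Step 1: Enumerate the 15 unordered pairs (i,j) with i<j and classify each by sign(x_j-x_i) * sign(y_j-y_i).
  (1,2):dx=+2,dy=+8->C; (1,3):dx=+1,dy=-2->D; (1,4):dx=+3,dy=+5->C; (1,5):dx=-3,dy=+6->D
  (1,6):dx=-6,dy=+2->D; (2,3):dx=-1,dy=-10->C; (2,4):dx=+1,dy=-3->D; (2,5):dx=-5,dy=-2->C
  (2,6):dx=-8,dy=-6->C; (3,4):dx=+2,dy=+7->C; (3,5):dx=-4,dy=+8->D; (3,6):dx=-7,dy=+4->D
  (4,5):dx=-6,dy=+1->D; (4,6):dx=-9,dy=-3->C; (5,6):dx=-3,dy=-4->C
Step 2: C = 8, D = 7, total pairs = 15.
Step 3: tau = (C - D)/(n(n-1)/2) = (8 - 7)/15 = 0.066667.
Step 4: Exact two-sided p-value (enumerate n! = 720 permutations of y under H0): p = 1.000000.
Step 5: alpha = 0.1. fail to reject H0.

tau_b = 0.0667 (C=8, D=7), p = 1.000000, fail to reject H0.


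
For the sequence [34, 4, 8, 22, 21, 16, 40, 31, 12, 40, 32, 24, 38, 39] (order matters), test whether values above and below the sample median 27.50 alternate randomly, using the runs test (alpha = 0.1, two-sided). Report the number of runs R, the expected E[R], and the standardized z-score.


Step 1: Compute median = 27.50; label A = above, B = below.
Labels in order: ABBBBBAABAABAA  (n_A = 7, n_B = 7)
Step 2: Count runs R = 7.
Step 3: Under H0 (random ordering), E[R] = 2*n_A*n_B/(n_A+n_B) + 1 = 2*7*7/14 + 1 = 8.0000.
        Var[R] = 2*n_A*n_B*(2*n_A*n_B - n_A - n_B) / ((n_A+n_B)^2 * (n_A+n_B-1)) = 8232/2548 = 3.2308.
        SD[R] = 1.7974.
Step 4: Continuity-corrected z = (R + 0.5 - E[R]) / SD[R] = (7 + 0.5 - 8.0000) / 1.7974 = -0.2782.
Step 5: Two-sided p-value via normal approximation = 2*(1 - Phi(|z|)) = 0.780879.
Step 6: alpha = 0.1. fail to reject H0.

R = 7, z = -0.2782, p = 0.780879, fail to reject H0.


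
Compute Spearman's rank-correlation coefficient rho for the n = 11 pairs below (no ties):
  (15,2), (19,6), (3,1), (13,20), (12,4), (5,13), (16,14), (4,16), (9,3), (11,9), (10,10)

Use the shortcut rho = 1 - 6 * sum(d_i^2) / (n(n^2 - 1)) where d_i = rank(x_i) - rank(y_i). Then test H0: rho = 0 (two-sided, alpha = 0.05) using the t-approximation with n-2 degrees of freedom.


Step 1: Rank x and y separately (midranks; no ties here).
rank(x): 15->9, 19->11, 3->1, 13->8, 12->7, 5->3, 16->10, 4->2, 9->4, 11->6, 10->5
rank(y): 2->2, 6->5, 1->1, 20->11, 4->4, 13->8, 14->9, 16->10, 3->3, 9->6, 10->7
Step 2: d_i = R_x(i) - R_y(i); compute d_i^2.
  (9-2)^2=49, (11-5)^2=36, (1-1)^2=0, (8-11)^2=9, (7-4)^2=9, (3-8)^2=25, (10-9)^2=1, (2-10)^2=64, (4-3)^2=1, (6-6)^2=0, (5-7)^2=4
sum(d^2) = 198.
Step 3: rho = 1 - 6*198 / (11*(11^2 - 1)) = 1 - 1188/1320 = 0.100000.
Step 4: Under H0, t = rho * sqrt((n-2)/(1-rho^2)) = 0.3015 ~ t(9).
Step 5: Two-sided p-value from the t-distribution with 9 df = 0.769875.
Step 6: alpha = 0.05. fail to reject H0.

rho = 0.1000, p = 0.769875, fail to reject H0 at alpha = 0.05.


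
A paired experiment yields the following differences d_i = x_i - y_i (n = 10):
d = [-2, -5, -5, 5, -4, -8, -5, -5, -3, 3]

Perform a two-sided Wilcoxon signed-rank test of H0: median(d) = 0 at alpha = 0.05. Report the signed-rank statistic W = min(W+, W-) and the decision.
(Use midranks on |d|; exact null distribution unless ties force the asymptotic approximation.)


Step 1: Drop any zero differences (none here) and take |d_i|.
|d| = [2, 5, 5, 5, 4, 8, 5, 5, 3, 3]
Step 2: Midrank |d_i| (ties get averaged ranks).
ranks: |2|->1, |5|->7, |5|->7, |5|->7, |4|->4, |8|->10, |5|->7, |5|->7, |3|->2.5, |3|->2.5
Step 3: Attach original signs; sum ranks with positive sign and with negative sign.
W+ = 7 + 2.5 = 9.5
W- = 1 + 7 + 7 + 4 + 10 + 7 + 7 + 2.5 = 45.5
(Check: W+ + W- = 55 should equal n(n+1)/2 = 55.)
Step 4: Test statistic W = min(W+, W-) = 9.5.
Step 5: Ties in |d|, so use the tie-corrected normal approximation.
        E[W] = n(n+1)/4 = 10*11/4 = 27.5.
        Tie groups: |d|=3 (t=2), |d|=5 (t=5); sum(t^3 - t) = 126.
        Var[W] = n(n+1)(2n+1)/24 - sum(t^3-t)/48 = 2310/24 - 126/48 = 93.625.
        z = (W - E[W]) / sqrt(Var[W]) = (9.5 - 27.5) / 9.6760 = -1.8603.
        Two-sided p = 2*Phi(z) = 0.062847.
Step 6: alpha = 0.05. fail to reject H0.

W+ = 9.5, W- = 45.5, W = min = 9.5, p = 0.062847, fail to reject H0.


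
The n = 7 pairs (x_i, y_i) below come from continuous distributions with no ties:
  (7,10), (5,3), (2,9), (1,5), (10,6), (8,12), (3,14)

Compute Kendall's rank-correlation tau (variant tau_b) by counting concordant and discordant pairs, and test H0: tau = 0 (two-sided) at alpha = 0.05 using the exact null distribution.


Step 1: Enumerate the 21 unordered pairs (i,j) with i<j and classify each by sign(x_j-x_i) * sign(y_j-y_i).
  (1,2):dx=-2,dy=-7->C; (1,3):dx=-5,dy=-1->C; (1,4):dx=-6,dy=-5->C; (1,5):dx=+3,dy=-4->D
  (1,6):dx=+1,dy=+2->C; (1,7):dx=-4,dy=+4->D; (2,3):dx=-3,dy=+6->D; (2,4):dx=-4,dy=+2->D
  (2,5):dx=+5,dy=+3->C; (2,6):dx=+3,dy=+9->C; (2,7):dx=-2,dy=+11->D; (3,4):dx=-1,dy=-4->C
  (3,5):dx=+8,dy=-3->D; (3,6):dx=+6,dy=+3->C; (3,7):dx=+1,dy=+5->C; (4,5):dx=+9,dy=+1->C
  (4,6):dx=+7,dy=+7->C; (4,7):dx=+2,dy=+9->C; (5,6):dx=-2,dy=+6->D; (5,7):dx=-7,dy=+8->D
  (6,7):dx=-5,dy=+2->D
Step 2: C = 12, D = 9, total pairs = 21.
Step 3: tau = (C - D)/(n(n-1)/2) = (12 - 9)/21 = 0.142857.
Step 4: Exact two-sided p-value (enumerate n! = 5040 permutations of y under H0): p = 0.772619.
Step 5: alpha = 0.05. fail to reject H0.

tau_b = 0.1429 (C=12, D=9), p = 0.772619, fail to reject H0.


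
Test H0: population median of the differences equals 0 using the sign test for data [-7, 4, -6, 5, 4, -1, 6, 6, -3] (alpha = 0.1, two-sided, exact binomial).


Step 1: Discard zero differences. Original n = 9; n_eff = number of nonzero differences = 9.
Nonzero differences (with sign): -7, +4, -6, +5, +4, -1, +6, +6, -3
Step 2: Count signs: positive = 5, negative = 4.
Step 3: Under H0: P(positive) = 0.5, so the number of positives S ~ Bin(9, 0.5).
Step 4: Two-sided exact p-value = sum of Bin(9,0.5) probabilities at or below the observed probability = 1.000000.
Step 5: alpha = 0.1. fail to reject H0.

n_eff = 9, pos = 5, neg = 4, p = 1.000000, fail to reject H0.


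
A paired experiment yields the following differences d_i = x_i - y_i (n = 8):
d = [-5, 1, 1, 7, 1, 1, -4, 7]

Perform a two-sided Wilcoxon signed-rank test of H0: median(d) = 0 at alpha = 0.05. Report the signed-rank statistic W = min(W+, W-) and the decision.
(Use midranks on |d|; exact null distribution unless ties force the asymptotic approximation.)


Step 1: Drop any zero differences (none here) and take |d_i|.
|d| = [5, 1, 1, 7, 1, 1, 4, 7]
Step 2: Midrank |d_i| (ties get averaged ranks).
ranks: |5|->6, |1|->2.5, |1|->2.5, |7|->7.5, |1|->2.5, |1|->2.5, |4|->5, |7|->7.5
Step 3: Attach original signs; sum ranks with positive sign and with negative sign.
W+ = 2.5 + 2.5 + 7.5 + 2.5 + 2.5 + 7.5 = 25
W- = 6 + 5 = 11
(Check: W+ + W- = 36 should equal n(n+1)/2 = 36.)
Step 4: Test statistic W = min(W+, W-) = 11.
Step 5: Ties in |d|, so use the tie-corrected normal approximation.
        E[W] = n(n+1)/4 = 8*9/4 = 18.
        Tie groups: |d|=1 (t=4), |d|=7 (t=2); sum(t^3 - t) = 66.
        Var[W] = n(n+1)(2n+1)/24 - sum(t^3-t)/48 = 1224/24 - 66/48 = 49.625.
        z = (W - E[W]) / sqrt(Var[W]) = (11 - 18) / 7.0445 = -0.9937.
        Two-sided p = 2*Phi(z) = 0.320377.
Step 6: alpha = 0.05. fail to reject H0.

W+ = 25, W- = 11, W = min = 11, p = 0.320377, fail to reject H0.


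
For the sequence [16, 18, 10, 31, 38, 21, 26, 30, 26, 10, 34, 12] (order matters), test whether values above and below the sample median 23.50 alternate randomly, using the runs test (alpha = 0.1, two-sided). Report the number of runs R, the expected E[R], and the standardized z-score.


Step 1: Compute median = 23.50; label A = above, B = below.
Labels in order: BBBAABAAABAB  (n_A = 6, n_B = 6)
Step 2: Count runs R = 7.
Step 3: Under H0 (random ordering), E[R] = 2*n_A*n_B/(n_A+n_B) + 1 = 2*6*6/12 + 1 = 7.0000.
        Var[R] = 2*n_A*n_B*(2*n_A*n_B - n_A - n_B) / ((n_A+n_B)^2 * (n_A+n_B-1)) = 4320/1584 = 2.7273.
        SD[R] = 1.6514.
Step 4: R = E[R], so z = 0 with no continuity correction.
Step 5: Two-sided p-value via normal approximation = 2*(1 - Phi(|z|)) = 1.000000.
Step 6: alpha = 0.1. fail to reject H0.

R = 7, z = 0.0000, p = 1.000000, fail to reject H0.


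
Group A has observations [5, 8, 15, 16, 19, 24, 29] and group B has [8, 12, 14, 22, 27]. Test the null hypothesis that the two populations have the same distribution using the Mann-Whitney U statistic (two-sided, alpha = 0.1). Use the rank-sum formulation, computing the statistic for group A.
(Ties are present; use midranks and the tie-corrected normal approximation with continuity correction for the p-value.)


Step 1: Combine and sort all 12 observations; assign midranks.
sorted (value, group): (5,X), (8,X), (8,Y), (12,Y), (14,Y), (15,X), (16,X), (19,X), (22,Y), (24,X), (27,Y), (29,X)
ranks: 5->1, 8->2.5, 8->2.5, 12->4, 14->5, 15->6, 16->7, 19->8, 22->9, 24->10, 27->11, 29->12
Step 2: Rank sum for X: R1 = 1 + 2.5 + 6 + 7 + 8 + 10 + 12 = 46.5.
Step 3: U_X = R1 - n1(n1+1)/2 = 46.5 - 7*8/2 = 46.5 - 28 = 18.5.
       U_Y = n1*n2 - U_X = 35 - 18.5 = 16.5.
Step 4: Ties are present, so use the tie-corrected normal approximation (with continuity correction) for the p-value.
Step 5: p-value = 0.935170; compare to alpha = 0.1. fail to reject H0.

U_X = 18.5, p = 0.935170, fail to reject H0 at alpha = 0.1.


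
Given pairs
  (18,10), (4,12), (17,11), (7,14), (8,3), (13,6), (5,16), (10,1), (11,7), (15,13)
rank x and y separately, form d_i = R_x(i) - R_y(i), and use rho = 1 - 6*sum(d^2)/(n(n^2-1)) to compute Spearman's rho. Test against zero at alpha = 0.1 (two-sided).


Step 1: Rank x and y separately (midranks; no ties here).
rank(x): 18->10, 4->1, 17->9, 7->3, 8->4, 13->7, 5->2, 10->5, 11->6, 15->8
rank(y): 10->5, 12->7, 11->6, 14->9, 3->2, 6->3, 16->10, 1->1, 7->4, 13->8
Step 2: d_i = R_x(i) - R_y(i); compute d_i^2.
  (10-5)^2=25, (1-7)^2=36, (9-6)^2=9, (3-9)^2=36, (4-2)^2=4, (7-3)^2=16, (2-10)^2=64, (5-1)^2=16, (6-4)^2=4, (8-8)^2=0
sum(d^2) = 210.
Step 3: rho = 1 - 6*210 / (10*(10^2 - 1)) = 1 - 1260/990 = -0.272727.
Step 4: Under H0, t = rho * sqrt((n-2)/(1-rho^2)) = -0.8018 ~ t(8).
Step 5: Two-sided p-value from the t-distribution with 8 df = 0.445838.
Step 6: alpha = 0.1. fail to reject H0.

rho = -0.2727, p = 0.445838, fail to reject H0 at alpha = 0.1.


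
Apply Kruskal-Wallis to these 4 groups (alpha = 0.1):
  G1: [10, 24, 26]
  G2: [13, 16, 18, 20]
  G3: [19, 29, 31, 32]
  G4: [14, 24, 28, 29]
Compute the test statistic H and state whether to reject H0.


Step 1: Combine all N = 15 observations and assign midranks.
sorted (value, group, rank): (10,G1,1), (13,G2,2), (14,G4,3), (16,G2,4), (18,G2,5), (19,G3,6), (20,G2,7), (24,G1,8.5), (24,G4,8.5), (26,G1,10), (28,G4,11), (29,G3,12.5), (29,G4,12.5), (31,G3,14), (32,G3,15)
Step 2: Sum ranks within each group.
R_1 = 19.5 (n_1 = 3)
R_2 = 18 (n_2 = 4)
R_3 = 47.5 (n_3 = 4)
R_4 = 35 (n_4 = 4)
Step 3: H = 12/(N(N+1)) * sum(R_i^2/n_i) - 3(N+1)
     = 12/(15*16) * (19.5^2/3 + 18^2/4 + 47.5^2/4 + 35^2/4) - 3*16
     = 0.050000 * 1078.06 - 48
     = 5.903125.
Step 4: Ties present; correction factor C = 1 - 12/(15^3 - 15) = 0.996429. Corrected H = 5.903125 / 0.996429 = 5.924283.
Step 5: Under H0, H ~ chi^2(3); p-value = 0.115353.
Step 6: alpha = 0.1. fail to reject H0.

H = 5.9243, df = 3, p = 0.115353, fail to reject H0.


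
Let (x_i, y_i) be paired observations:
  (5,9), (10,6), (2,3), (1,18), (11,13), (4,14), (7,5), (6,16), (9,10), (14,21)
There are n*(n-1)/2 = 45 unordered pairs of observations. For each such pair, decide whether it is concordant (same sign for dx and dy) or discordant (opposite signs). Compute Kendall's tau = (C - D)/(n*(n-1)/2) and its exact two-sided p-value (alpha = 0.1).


Step 1: Enumerate the 45 unordered pairs (i,j) with i<j and classify each by sign(x_j-x_i) * sign(y_j-y_i).
  (1,2):dx=+5,dy=-3->D; (1,3):dx=-3,dy=-6->C; (1,4):dx=-4,dy=+9->D; (1,5):dx=+6,dy=+4->C
  (1,6):dx=-1,dy=+5->D; (1,7):dx=+2,dy=-4->D; (1,8):dx=+1,dy=+7->C; (1,9):dx=+4,dy=+1->C
  (1,10):dx=+9,dy=+12->C; (2,3):dx=-8,dy=-3->C; (2,4):dx=-9,dy=+12->D; (2,5):dx=+1,dy=+7->C
  (2,6):dx=-6,dy=+8->D; (2,7):dx=-3,dy=-1->C; (2,8):dx=-4,dy=+10->D; (2,9):dx=-1,dy=+4->D
  (2,10):dx=+4,dy=+15->C; (3,4):dx=-1,dy=+15->D; (3,5):dx=+9,dy=+10->C; (3,6):dx=+2,dy=+11->C
  (3,7):dx=+5,dy=+2->C; (3,8):dx=+4,dy=+13->C; (3,9):dx=+7,dy=+7->C; (3,10):dx=+12,dy=+18->C
  (4,5):dx=+10,dy=-5->D; (4,6):dx=+3,dy=-4->D; (4,7):dx=+6,dy=-13->D; (4,8):dx=+5,dy=-2->D
  (4,9):dx=+8,dy=-8->D; (4,10):dx=+13,dy=+3->C; (5,6):dx=-7,dy=+1->D; (5,7):dx=-4,dy=-8->C
  (5,8):dx=-5,dy=+3->D; (5,9):dx=-2,dy=-3->C; (5,10):dx=+3,dy=+8->C; (6,7):dx=+3,dy=-9->D
  (6,8):dx=+2,dy=+2->C; (6,9):dx=+5,dy=-4->D; (6,10):dx=+10,dy=+7->C; (7,8):dx=-1,dy=+11->D
  (7,9):dx=+2,dy=+5->C; (7,10):dx=+7,dy=+16->C; (8,9):dx=+3,dy=-6->D; (8,10):dx=+8,dy=+5->C
  (9,10):dx=+5,dy=+11->C
Step 2: C = 25, D = 20, total pairs = 45.
Step 3: tau = (C - D)/(n(n-1)/2) = (25 - 20)/45 = 0.111111.
Step 4: Exact two-sided p-value (enumerate n! = 3628800 permutations of y under H0): p = 0.727490.
Step 5: alpha = 0.1. fail to reject H0.

tau_b = 0.1111 (C=25, D=20), p = 0.727490, fail to reject H0.


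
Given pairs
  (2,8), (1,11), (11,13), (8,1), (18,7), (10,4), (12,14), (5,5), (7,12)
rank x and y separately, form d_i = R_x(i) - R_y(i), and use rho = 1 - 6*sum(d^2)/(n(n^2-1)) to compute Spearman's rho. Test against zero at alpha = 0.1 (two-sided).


Step 1: Rank x and y separately (midranks; no ties here).
rank(x): 2->2, 1->1, 11->7, 8->5, 18->9, 10->6, 12->8, 5->3, 7->4
rank(y): 8->5, 11->6, 13->8, 1->1, 7->4, 4->2, 14->9, 5->3, 12->7
Step 2: d_i = R_x(i) - R_y(i); compute d_i^2.
  (2-5)^2=9, (1-6)^2=25, (7-8)^2=1, (5-1)^2=16, (9-4)^2=25, (6-2)^2=16, (8-9)^2=1, (3-3)^2=0, (4-7)^2=9
sum(d^2) = 102.
Step 3: rho = 1 - 6*102 / (9*(9^2 - 1)) = 1 - 612/720 = 0.150000.
Step 4: Under H0, t = rho * sqrt((n-2)/(1-rho^2)) = 0.4014 ~ t(7).
Step 5: Two-sided p-value from the t-distribution with 7 df = 0.700094.
Step 6: alpha = 0.1. fail to reject H0.

rho = 0.1500, p = 0.700094, fail to reject H0 at alpha = 0.1.


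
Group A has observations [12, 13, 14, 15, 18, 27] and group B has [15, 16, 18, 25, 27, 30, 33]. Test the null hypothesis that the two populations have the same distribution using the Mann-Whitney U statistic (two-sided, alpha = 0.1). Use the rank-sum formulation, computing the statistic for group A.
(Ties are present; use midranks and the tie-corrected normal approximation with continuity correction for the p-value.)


Step 1: Combine and sort all 13 observations; assign midranks.
sorted (value, group): (12,X), (13,X), (14,X), (15,X), (15,Y), (16,Y), (18,X), (18,Y), (25,Y), (27,X), (27,Y), (30,Y), (33,Y)
ranks: 12->1, 13->2, 14->3, 15->4.5, 15->4.5, 16->6, 18->7.5, 18->7.5, 25->9, 27->10.5, 27->10.5, 30->12, 33->13
Step 2: Rank sum for X: R1 = 1 + 2 + 3 + 4.5 + 7.5 + 10.5 = 28.5.
Step 3: U_X = R1 - n1(n1+1)/2 = 28.5 - 6*7/2 = 28.5 - 21 = 7.5.
       U_Y = n1*n2 - U_X = 42 - 7.5 = 34.5.
Step 4: Ties are present, so use the tie-corrected normal approximation (with continuity correction) for the p-value.
Step 5: p-value = 0.062203; compare to alpha = 0.1. reject H0.

U_X = 7.5, p = 0.062203, reject H0 at alpha = 0.1.


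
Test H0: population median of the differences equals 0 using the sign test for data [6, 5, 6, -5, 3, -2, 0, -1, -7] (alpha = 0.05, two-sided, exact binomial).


Step 1: Discard zero differences. Original n = 9; n_eff = number of nonzero differences = 8.
Nonzero differences (with sign): +6, +5, +6, -5, +3, -2, -1, -7
Step 2: Count signs: positive = 4, negative = 4.
Step 3: Under H0: P(positive) = 0.5, so the number of positives S ~ Bin(8, 0.5).
Step 4: Two-sided exact p-value = sum of Bin(8,0.5) probabilities at or below the observed probability = 1.000000.
Step 5: alpha = 0.05. fail to reject H0.

n_eff = 8, pos = 4, neg = 4, p = 1.000000, fail to reject H0.


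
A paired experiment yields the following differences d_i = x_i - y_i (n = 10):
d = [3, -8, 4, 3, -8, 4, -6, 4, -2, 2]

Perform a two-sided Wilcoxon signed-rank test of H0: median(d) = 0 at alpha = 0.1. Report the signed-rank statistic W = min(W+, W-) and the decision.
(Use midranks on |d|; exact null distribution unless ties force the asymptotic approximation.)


Step 1: Drop any zero differences (none here) and take |d_i|.
|d| = [3, 8, 4, 3, 8, 4, 6, 4, 2, 2]
Step 2: Midrank |d_i| (ties get averaged ranks).
ranks: |3|->3.5, |8|->9.5, |4|->6, |3|->3.5, |8|->9.5, |4|->6, |6|->8, |4|->6, |2|->1.5, |2|->1.5
Step 3: Attach original signs; sum ranks with positive sign and with negative sign.
W+ = 3.5 + 6 + 3.5 + 6 + 6 + 1.5 = 26.5
W- = 9.5 + 9.5 + 8 + 1.5 = 28.5
(Check: W+ + W- = 55 should equal n(n+1)/2 = 55.)
Step 4: Test statistic W = min(W+, W-) = 26.5.
Step 5: Ties in |d|, so use the tie-corrected normal approximation.
        E[W] = n(n+1)/4 = 10*11/4 = 27.5.
        Tie groups: |d|=2 (t=2), |d|=3 (t=2), |d|=4 (t=3), |d|=8 (t=2); sum(t^3 - t) = 42.
        Var[W] = n(n+1)(2n+1)/24 - sum(t^3-t)/48 = 2310/24 - 42/48 = 95.375.
        z = (W - E[W]) / sqrt(Var[W]) = (26.5 - 27.5) / 9.7660 = -0.1024.
        Two-sided p = 2*Phi(z) = 0.918442.
Step 6: alpha = 0.1. fail to reject H0.

W+ = 26.5, W- = 28.5, W = min = 26.5, p = 0.918442, fail to reject H0.


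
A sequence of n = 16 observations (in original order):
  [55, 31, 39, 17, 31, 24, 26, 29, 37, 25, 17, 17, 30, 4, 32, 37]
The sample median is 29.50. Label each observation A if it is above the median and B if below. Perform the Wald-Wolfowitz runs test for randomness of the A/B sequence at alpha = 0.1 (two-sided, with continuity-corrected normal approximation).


Step 1: Compute median = 29.50; label A = above, B = below.
Labels in order: AAABABBBABBBABAA  (n_A = 8, n_B = 8)
Step 2: Count runs R = 9.
Step 3: Under H0 (random ordering), E[R] = 2*n_A*n_B/(n_A+n_B) + 1 = 2*8*8/16 + 1 = 9.0000.
        Var[R] = 2*n_A*n_B*(2*n_A*n_B - n_A - n_B) / ((n_A+n_B)^2 * (n_A+n_B-1)) = 14336/3840 = 3.7333.
        SD[R] = 1.9322.
Step 4: R = E[R], so z = 0 with no continuity correction.
Step 5: Two-sided p-value via normal approximation = 2*(1 - Phi(|z|)) = 1.000000.
Step 6: alpha = 0.1. fail to reject H0.

R = 9, z = 0.0000, p = 1.000000, fail to reject H0.


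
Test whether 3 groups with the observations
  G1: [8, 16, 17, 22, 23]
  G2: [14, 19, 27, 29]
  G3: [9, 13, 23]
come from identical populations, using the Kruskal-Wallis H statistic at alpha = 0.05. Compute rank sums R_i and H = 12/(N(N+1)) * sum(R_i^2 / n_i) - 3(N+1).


Step 1: Combine all N = 12 observations and assign midranks.
sorted (value, group, rank): (8,G1,1), (9,G3,2), (13,G3,3), (14,G2,4), (16,G1,5), (17,G1,6), (19,G2,7), (22,G1,8), (23,G1,9.5), (23,G3,9.5), (27,G2,11), (29,G2,12)
Step 2: Sum ranks within each group.
R_1 = 29.5 (n_1 = 5)
R_2 = 34 (n_2 = 4)
R_3 = 14.5 (n_3 = 3)
Step 3: H = 12/(N(N+1)) * sum(R_i^2/n_i) - 3(N+1)
     = 12/(12*13) * (29.5^2/5 + 34^2/4 + 14.5^2/3) - 3*13
     = 0.076923 * 533.133 - 39
     = 2.010256.
Step 4: Ties present; correction factor C = 1 - 6/(12^3 - 12) = 0.996503. Corrected H = 2.010256 / 0.996503 = 2.017310.
Step 5: Under H0, H ~ chi^2(2); p-value = 0.364709.
Step 6: alpha = 0.05. fail to reject H0.

H = 2.0173, df = 2, p = 0.364709, fail to reject H0.


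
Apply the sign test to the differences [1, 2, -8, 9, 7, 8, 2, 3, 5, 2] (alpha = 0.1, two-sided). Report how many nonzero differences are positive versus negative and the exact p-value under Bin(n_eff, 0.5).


Step 1: Discard zero differences. Original n = 10; n_eff = number of nonzero differences = 10.
Nonzero differences (with sign): +1, +2, -8, +9, +7, +8, +2, +3, +5, +2
Step 2: Count signs: positive = 9, negative = 1.
Step 3: Under H0: P(positive) = 0.5, so the number of positives S ~ Bin(10, 0.5).
Step 4: Two-sided exact p-value = sum of Bin(10,0.5) probabilities at or below the observed probability = 0.021484.
Step 5: alpha = 0.1. reject H0.

n_eff = 10, pos = 9, neg = 1, p = 0.021484, reject H0.


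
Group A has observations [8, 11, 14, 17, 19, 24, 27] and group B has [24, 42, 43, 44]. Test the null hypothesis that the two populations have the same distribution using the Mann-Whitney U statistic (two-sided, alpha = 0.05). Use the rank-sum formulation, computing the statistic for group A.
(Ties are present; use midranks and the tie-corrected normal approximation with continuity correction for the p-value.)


Step 1: Combine and sort all 11 observations; assign midranks.
sorted (value, group): (8,X), (11,X), (14,X), (17,X), (19,X), (24,X), (24,Y), (27,X), (42,Y), (43,Y), (44,Y)
ranks: 8->1, 11->2, 14->3, 17->4, 19->5, 24->6.5, 24->6.5, 27->8, 42->9, 43->10, 44->11
Step 2: Rank sum for X: R1 = 1 + 2 + 3 + 4 + 5 + 6.5 + 8 = 29.5.
Step 3: U_X = R1 - n1(n1+1)/2 = 29.5 - 7*8/2 = 29.5 - 28 = 1.5.
       U_Y = n1*n2 - U_X = 28 - 1.5 = 26.5.
Step 4: Ties are present, so use the tie-corrected normal approximation (with continuity correction) for the p-value.
Step 5: p-value = 0.023029; compare to alpha = 0.05. reject H0.

U_X = 1.5, p = 0.023029, reject H0 at alpha = 0.05.


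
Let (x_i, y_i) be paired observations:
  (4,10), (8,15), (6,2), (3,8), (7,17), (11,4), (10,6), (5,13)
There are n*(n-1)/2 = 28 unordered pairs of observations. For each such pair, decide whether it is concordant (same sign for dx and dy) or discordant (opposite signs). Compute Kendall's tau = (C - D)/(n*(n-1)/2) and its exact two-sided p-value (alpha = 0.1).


Step 1: Enumerate the 28 unordered pairs (i,j) with i<j and classify each by sign(x_j-x_i) * sign(y_j-y_i).
  (1,2):dx=+4,dy=+5->C; (1,3):dx=+2,dy=-8->D; (1,4):dx=-1,dy=-2->C; (1,5):dx=+3,dy=+7->C
  (1,6):dx=+7,dy=-6->D; (1,7):dx=+6,dy=-4->D; (1,8):dx=+1,dy=+3->C; (2,3):dx=-2,dy=-13->C
  (2,4):dx=-5,dy=-7->C; (2,5):dx=-1,dy=+2->D; (2,6):dx=+3,dy=-11->D; (2,7):dx=+2,dy=-9->D
  (2,8):dx=-3,dy=-2->C; (3,4):dx=-3,dy=+6->D; (3,5):dx=+1,dy=+15->C; (3,6):dx=+5,dy=+2->C
  (3,7):dx=+4,dy=+4->C; (3,8):dx=-1,dy=+11->D; (4,5):dx=+4,dy=+9->C; (4,6):dx=+8,dy=-4->D
  (4,7):dx=+7,dy=-2->D; (4,8):dx=+2,dy=+5->C; (5,6):dx=+4,dy=-13->D; (5,7):dx=+3,dy=-11->D
  (5,8):dx=-2,dy=-4->C; (6,7):dx=-1,dy=+2->D; (6,8):dx=-6,dy=+9->D; (7,8):dx=-5,dy=+7->D
Step 2: C = 13, D = 15, total pairs = 28.
Step 3: tau = (C - D)/(n(n-1)/2) = (13 - 15)/28 = -0.071429.
Step 4: Exact two-sided p-value (enumerate n! = 40320 permutations of y under H0): p = 0.904861.
Step 5: alpha = 0.1. fail to reject H0.

tau_b = -0.0714 (C=13, D=15), p = 0.904861, fail to reject H0.


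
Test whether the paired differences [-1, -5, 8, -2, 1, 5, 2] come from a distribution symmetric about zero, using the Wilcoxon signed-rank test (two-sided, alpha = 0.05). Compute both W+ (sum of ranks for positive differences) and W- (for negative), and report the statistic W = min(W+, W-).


Step 1: Drop any zero differences (none here) and take |d_i|.
|d| = [1, 5, 8, 2, 1, 5, 2]
Step 2: Midrank |d_i| (ties get averaged ranks).
ranks: |1|->1.5, |5|->5.5, |8|->7, |2|->3.5, |1|->1.5, |5|->5.5, |2|->3.5
Step 3: Attach original signs; sum ranks with positive sign and with negative sign.
W+ = 7 + 1.5 + 5.5 + 3.5 = 17.5
W- = 1.5 + 5.5 + 3.5 = 10.5
(Check: W+ + W- = 28 should equal n(n+1)/2 = 28.)
Step 4: Test statistic W = min(W+, W-) = 10.5.
Step 5: Ties in |d|, so use the tie-corrected normal approximation.
        E[W] = n(n+1)/4 = 7*8/4 = 14.
        Tie groups: |d|=1 (t=2), |d|=2 (t=2), |d|=5 (t=2); sum(t^3 - t) = 18.
        Var[W] = n(n+1)(2n+1)/24 - sum(t^3-t)/48 = 840/24 - 18/48 = 34.625.
        z = (W - E[W]) / sqrt(Var[W]) = (10.5 - 14) / 5.8843 = -0.5948.
        Two-sided p = 2*Phi(z) = 0.551975.
Step 6: alpha = 0.05. fail to reject H0.

W+ = 17.5, W- = 10.5, W = min = 10.5, p = 0.551975, fail to reject H0.


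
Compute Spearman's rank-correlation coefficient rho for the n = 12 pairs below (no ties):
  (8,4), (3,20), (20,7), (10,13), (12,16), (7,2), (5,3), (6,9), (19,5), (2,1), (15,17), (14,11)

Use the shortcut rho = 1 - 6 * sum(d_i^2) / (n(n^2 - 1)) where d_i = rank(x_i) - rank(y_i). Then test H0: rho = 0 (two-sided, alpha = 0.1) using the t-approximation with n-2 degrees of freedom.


Step 1: Rank x and y separately (midranks; no ties here).
rank(x): 8->6, 3->2, 20->12, 10->7, 12->8, 7->5, 5->3, 6->4, 19->11, 2->1, 15->10, 14->9
rank(y): 4->4, 20->12, 7->6, 13->9, 16->10, 2->2, 3->3, 9->7, 5->5, 1->1, 17->11, 11->8
Step 2: d_i = R_x(i) - R_y(i); compute d_i^2.
  (6-4)^2=4, (2-12)^2=100, (12-6)^2=36, (7-9)^2=4, (8-10)^2=4, (5-2)^2=9, (3-3)^2=0, (4-7)^2=9, (11-5)^2=36, (1-1)^2=0, (10-11)^2=1, (9-8)^2=1
sum(d^2) = 204.
Step 3: rho = 1 - 6*204 / (12*(12^2 - 1)) = 1 - 1224/1716 = 0.286713.
Step 4: Under H0, t = rho * sqrt((n-2)/(1-rho^2)) = 0.9464 ~ t(10).
Step 5: Two-sided p-value from the t-distribution with 10 df = 0.366251.
Step 6: alpha = 0.1. fail to reject H0.

rho = 0.2867, p = 0.366251, fail to reject H0 at alpha = 0.1.


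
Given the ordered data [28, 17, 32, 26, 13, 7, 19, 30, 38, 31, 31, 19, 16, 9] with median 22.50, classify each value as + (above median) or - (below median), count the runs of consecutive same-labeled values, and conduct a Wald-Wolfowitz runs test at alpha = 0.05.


Step 1: Compute median = 22.50; label A = above, B = below.
Labels in order: ABAABBBAAAABBB  (n_A = 7, n_B = 7)
Step 2: Count runs R = 6.
Step 3: Under H0 (random ordering), E[R] = 2*n_A*n_B/(n_A+n_B) + 1 = 2*7*7/14 + 1 = 8.0000.
        Var[R] = 2*n_A*n_B*(2*n_A*n_B - n_A - n_B) / ((n_A+n_B)^2 * (n_A+n_B-1)) = 8232/2548 = 3.2308.
        SD[R] = 1.7974.
Step 4: Continuity-corrected z = (R + 0.5 - E[R]) / SD[R] = (6 + 0.5 - 8.0000) / 1.7974 = -0.8345.
Step 5: Two-sided p-value via normal approximation = 2*(1 - Phi(|z|)) = 0.403986.
Step 6: alpha = 0.05. fail to reject H0.

R = 6, z = -0.8345, p = 0.403986, fail to reject H0.


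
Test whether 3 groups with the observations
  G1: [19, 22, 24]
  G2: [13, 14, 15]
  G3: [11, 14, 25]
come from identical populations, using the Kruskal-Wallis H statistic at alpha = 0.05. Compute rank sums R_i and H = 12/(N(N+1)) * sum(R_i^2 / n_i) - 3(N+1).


Step 1: Combine all N = 9 observations and assign midranks.
sorted (value, group, rank): (11,G3,1), (13,G2,2), (14,G2,3.5), (14,G3,3.5), (15,G2,5), (19,G1,6), (22,G1,7), (24,G1,8), (25,G3,9)
Step 2: Sum ranks within each group.
R_1 = 21 (n_1 = 3)
R_2 = 10.5 (n_2 = 3)
R_3 = 13.5 (n_3 = 3)
Step 3: H = 12/(N(N+1)) * sum(R_i^2/n_i) - 3(N+1)
     = 12/(9*10) * (21^2/3 + 10.5^2/3 + 13.5^2/3) - 3*10
     = 0.133333 * 244.5 - 30
     = 2.600000.
Step 4: Ties present; correction factor C = 1 - 6/(9^3 - 9) = 0.991667. Corrected H = 2.600000 / 0.991667 = 2.621849.
Step 5: Under H0, H ~ chi^2(2); p-value = 0.269571.
Step 6: alpha = 0.05. fail to reject H0.

H = 2.6218, df = 2, p = 0.269571, fail to reject H0.


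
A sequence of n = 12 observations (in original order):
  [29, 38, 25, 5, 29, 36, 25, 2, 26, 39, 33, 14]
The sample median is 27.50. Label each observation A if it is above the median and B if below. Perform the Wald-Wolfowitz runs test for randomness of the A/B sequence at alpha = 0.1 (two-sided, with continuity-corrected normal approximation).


Step 1: Compute median = 27.50; label A = above, B = below.
Labels in order: AABBAABBBAAB  (n_A = 6, n_B = 6)
Step 2: Count runs R = 6.
Step 3: Under H0 (random ordering), E[R] = 2*n_A*n_B/(n_A+n_B) + 1 = 2*6*6/12 + 1 = 7.0000.
        Var[R] = 2*n_A*n_B*(2*n_A*n_B - n_A - n_B) / ((n_A+n_B)^2 * (n_A+n_B-1)) = 4320/1584 = 2.7273.
        SD[R] = 1.6514.
Step 4: Continuity-corrected z = (R + 0.5 - E[R]) / SD[R] = (6 + 0.5 - 7.0000) / 1.6514 = -0.3028.
Step 5: Two-sided p-value via normal approximation = 2*(1 - Phi(|z|)) = 0.762069.
Step 6: alpha = 0.1. fail to reject H0.

R = 6, z = -0.3028, p = 0.762069, fail to reject H0.


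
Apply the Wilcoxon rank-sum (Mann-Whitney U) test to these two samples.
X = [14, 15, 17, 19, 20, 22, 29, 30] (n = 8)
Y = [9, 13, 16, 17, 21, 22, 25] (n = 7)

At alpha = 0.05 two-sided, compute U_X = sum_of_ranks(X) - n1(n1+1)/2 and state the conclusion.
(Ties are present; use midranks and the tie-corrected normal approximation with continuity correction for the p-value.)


Step 1: Combine and sort all 15 observations; assign midranks.
sorted (value, group): (9,Y), (13,Y), (14,X), (15,X), (16,Y), (17,X), (17,Y), (19,X), (20,X), (21,Y), (22,X), (22,Y), (25,Y), (29,X), (30,X)
ranks: 9->1, 13->2, 14->3, 15->4, 16->5, 17->6.5, 17->6.5, 19->8, 20->9, 21->10, 22->11.5, 22->11.5, 25->13, 29->14, 30->15
Step 2: Rank sum for X: R1 = 3 + 4 + 6.5 + 8 + 9 + 11.5 + 14 + 15 = 71.
Step 3: U_X = R1 - n1(n1+1)/2 = 71 - 8*9/2 = 71 - 36 = 35.
       U_Y = n1*n2 - U_X = 56 - 35 = 21.
Step 4: Ties are present, so use the tie-corrected normal approximation (with continuity correction) for the p-value.
Step 5: p-value = 0.451104; compare to alpha = 0.05. fail to reject H0.

U_X = 35, p = 0.451104, fail to reject H0 at alpha = 0.05.


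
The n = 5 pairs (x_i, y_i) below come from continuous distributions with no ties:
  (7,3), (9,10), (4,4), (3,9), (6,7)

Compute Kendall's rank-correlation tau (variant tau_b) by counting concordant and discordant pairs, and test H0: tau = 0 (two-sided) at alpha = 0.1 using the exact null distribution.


Step 1: Enumerate the 10 unordered pairs (i,j) with i<j and classify each by sign(x_j-x_i) * sign(y_j-y_i).
  (1,2):dx=+2,dy=+7->C; (1,3):dx=-3,dy=+1->D; (1,4):dx=-4,dy=+6->D; (1,5):dx=-1,dy=+4->D
  (2,3):dx=-5,dy=-6->C; (2,4):dx=-6,dy=-1->C; (2,5):dx=-3,dy=-3->C; (3,4):dx=-1,dy=+5->D
  (3,5):dx=+2,dy=+3->C; (4,5):dx=+3,dy=-2->D
Step 2: C = 5, D = 5, total pairs = 10.
Step 3: tau = (C - D)/(n(n-1)/2) = (5 - 5)/10 = 0.000000.
Step 4: Exact two-sided p-value (enumerate n! = 120 permutations of y under H0): p = 1.000000.
Step 5: alpha = 0.1. fail to reject H0.

tau_b = 0.0000 (C=5, D=5), p = 1.000000, fail to reject H0.


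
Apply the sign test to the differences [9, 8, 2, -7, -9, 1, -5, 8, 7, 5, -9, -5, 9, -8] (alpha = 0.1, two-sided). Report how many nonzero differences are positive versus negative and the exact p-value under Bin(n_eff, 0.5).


Step 1: Discard zero differences. Original n = 14; n_eff = number of nonzero differences = 14.
Nonzero differences (with sign): +9, +8, +2, -7, -9, +1, -5, +8, +7, +5, -9, -5, +9, -8
Step 2: Count signs: positive = 8, negative = 6.
Step 3: Under H0: P(positive) = 0.5, so the number of positives S ~ Bin(14, 0.5).
Step 4: Two-sided exact p-value = sum of Bin(14,0.5) probabilities at or below the observed probability = 0.790527.
Step 5: alpha = 0.1. fail to reject H0.

n_eff = 14, pos = 8, neg = 6, p = 0.790527, fail to reject H0.


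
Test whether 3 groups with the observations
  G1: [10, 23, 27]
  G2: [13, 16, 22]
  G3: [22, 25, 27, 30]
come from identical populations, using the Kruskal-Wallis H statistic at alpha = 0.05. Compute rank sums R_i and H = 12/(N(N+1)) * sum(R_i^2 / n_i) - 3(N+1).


Step 1: Combine all N = 10 observations and assign midranks.
sorted (value, group, rank): (10,G1,1), (13,G2,2), (16,G2,3), (22,G2,4.5), (22,G3,4.5), (23,G1,6), (25,G3,7), (27,G1,8.5), (27,G3,8.5), (30,G3,10)
Step 2: Sum ranks within each group.
R_1 = 15.5 (n_1 = 3)
R_2 = 9.5 (n_2 = 3)
R_3 = 30 (n_3 = 4)
Step 3: H = 12/(N(N+1)) * sum(R_i^2/n_i) - 3(N+1)
     = 12/(10*11) * (15.5^2/3 + 9.5^2/3 + 30^2/4) - 3*11
     = 0.109091 * 335.167 - 33
     = 3.563636.
Step 4: Ties present; correction factor C = 1 - 12/(10^3 - 10) = 0.987879. Corrected H = 3.563636 / 0.987879 = 3.607362.
Step 5: Under H0, H ~ chi^2(2); p-value = 0.164692.
Step 6: alpha = 0.05. fail to reject H0.

H = 3.6074, df = 2, p = 0.164692, fail to reject H0.


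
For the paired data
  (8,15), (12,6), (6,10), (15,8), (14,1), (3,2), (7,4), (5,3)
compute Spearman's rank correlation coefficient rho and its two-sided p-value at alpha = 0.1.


Step 1: Rank x and y separately (midranks; no ties here).
rank(x): 8->5, 12->6, 6->3, 15->8, 14->7, 3->1, 7->4, 5->2
rank(y): 15->8, 6->5, 10->7, 8->6, 1->1, 2->2, 4->4, 3->3
Step 2: d_i = R_x(i) - R_y(i); compute d_i^2.
  (5-8)^2=9, (6-5)^2=1, (3-7)^2=16, (8-6)^2=4, (7-1)^2=36, (1-2)^2=1, (4-4)^2=0, (2-3)^2=1
sum(d^2) = 68.
Step 3: rho = 1 - 6*68 / (8*(8^2 - 1)) = 1 - 408/504 = 0.190476.
Step 4: Under H0, t = rho * sqrt((n-2)/(1-rho^2)) = 0.4753 ~ t(6).
Step 5: Two-sided p-value from the t-distribution with 6 df = 0.651401.
Step 6: alpha = 0.1. fail to reject H0.

rho = 0.1905, p = 0.651401, fail to reject H0 at alpha = 0.1.


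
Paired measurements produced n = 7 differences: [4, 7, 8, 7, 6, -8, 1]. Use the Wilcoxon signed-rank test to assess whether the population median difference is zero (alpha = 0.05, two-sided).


Step 1: Drop any zero differences (none here) and take |d_i|.
|d| = [4, 7, 8, 7, 6, 8, 1]
Step 2: Midrank |d_i| (ties get averaged ranks).
ranks: |4|->2, |7|->4.5, |8|->6.5, |7|->4.5, |6|->3, |8|->6.5, |1|->1
Step 3: Attach original signs; sum ranks with positive sign and with negative sign.
W+ = 2 + 4.5 + 6.5 + 4.5 + 3 + 1 = 21.5
W- = 6.5 = 6.5
(Check: W+ + W- = 28 should equal n(n+1)/2 = 28.)
Step 4: Test statistic W = min(W+, W-) = 6.5.
Step 5: Ties in |d|, so use the tie-corrected normal approximation.
        E[W] = n(n+1)/4 = 7*8/4 = 14.
        Tie groups: |d|=7 (t=2), |d|=8 (t=2); sum(t^3 - t) = 12.
        Var[W] = n(n+1)(2n+1)/24 - sum(t^3-t)/48 = 840/24 - 12/48 = 34.75.
        z = (W - E[W]) / sqrt(Var[W]) = (6.5 - 14) / 5.8949 = -1.2723.
        Two-sided p = 2*Phi(z) = 0.203272.
Step 6: alpha = 0.05. fail to reject H0.

W+ = 21.5, W- = 6.5, W = min = 6.5, p = 0.203272, fail to reject H0.


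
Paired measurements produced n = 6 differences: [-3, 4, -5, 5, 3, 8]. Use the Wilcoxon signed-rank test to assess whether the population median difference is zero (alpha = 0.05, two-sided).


Step 1: Drop any zero differences (none here) and take |d_i|.
|d| = [3, 4, 5, 5, 3, 8]
Step 2: Midrank |d_i| (ties get averaged ranks).
ranks: |3|->1.5, |4|->3, |5|->4.5, |5|->4.5, |3|->1.5, |8|->6
Step 3: Attach original signs; sum ranks with positive sign and with negative sign.
W+ = 3 + 4.5 + 1.5 + 6 = 15
W- = 1.5 + 4.5 = 6
(Check: W+ + W- = 21 should equal n(n+1)/2 = 21.)
Step 4: Test statistic W = min(W+, W-) = 6.
Step 5: Ties in |d|, so use the tie-corrected normal approximation.
        E[W] = n(n+1)/4 = 6*7/4 = 10.5.
        Tie groups: |d|=3 (t=2), |d|=5 (t=2); sum(t^3 - t) = 12.
        Var[W] = n(n+1)(2n+1)/24 - sum(t^3-t)/48 = 546/24 - 12/48 = 22.5.
        z = (W - E[W]) / sqrt(Var[W]) = (6 - 10.5) / 4.7434 = -0.9487.
        Two-sided p = 2*Phi(z) = 0.342782.
Step 6: alpha = 0.05. fail to reject H0.

W+ = 15, W- = 6, W = min = 6, p = 0.342782, fail to reject H0.


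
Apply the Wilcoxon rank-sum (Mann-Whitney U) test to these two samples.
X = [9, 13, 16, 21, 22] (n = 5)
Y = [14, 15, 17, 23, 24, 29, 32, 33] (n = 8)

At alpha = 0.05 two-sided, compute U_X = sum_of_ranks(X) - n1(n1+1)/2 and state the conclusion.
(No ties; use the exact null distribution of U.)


Step 1: Combine and sort all 13 observations; assign midranks.
sorted (value, group): (9,X), (13,X), (14,Y), (15,Y), (16,X), (17,Y), (21,X), (22,X), (23,Y), (24,Y), (29,Y), (32,Y), (33,Y)
ranks: 9->1, 13->2, 14->3, 15->4, 16->5, 17->6, 21->7, 22->8, 23->9, 24->10, 29->11, 32->12, 33->13
Step 2: Rank sum for X: R1 = 1 + 2 + 5 + 7 + 8 = 23.
Step 3: U_X = R1 - n1(n1+1)/2 = 23 - 5*6/2 = 23 - 15 = 8.
       U_Y = n1*n2 - U_X = 40 - 8 = 32.
Step 4: No ties, so the exact null distribution of U (based on enumerating the C(13,5) = 1287 equally likely rank assignments) gives the two-sided p-value.
Step 5: p-value = 0.093240; compare to alpha = 0.05. fail to reject H0.

U_X = 8, p = 0.093240, fail to reject H0 at alpha = 0.05.


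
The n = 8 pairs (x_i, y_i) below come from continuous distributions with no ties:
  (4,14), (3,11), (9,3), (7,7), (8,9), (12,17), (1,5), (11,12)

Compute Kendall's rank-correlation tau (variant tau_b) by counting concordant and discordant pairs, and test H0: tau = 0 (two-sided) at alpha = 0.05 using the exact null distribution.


Step 1: Enumerate the 28 unordered pairs (i,j) with i<j and classify each by sign(x_j-x_i) * sign(y_j-y_i).
  (1,2):dx=-1,dy=-3->C; (1,3):dx=+5,dy=-11->D; (1,4):dx=+3,dy=-7->D; (1,5):dx=+4,dy=-5->D
  (1,6):dx=+8,dy=+3->C; (1,7):dx=-3,dy=-9->C; (1,8):dx=+7,dy=-2->D; (2,3):dx=+6,dy=-8->D
  (2,4):dx=+4,dy=-4->D; (2,5):dx=+5,dy=-2->D; (2,6):dx=+9,dy=+6->C; (2,7):dx=-2,dy=-6->C
  (2,8):dx=+8,dy=+1->C; (3,4):dx=-2,dy=+4->D; (3,5):dx=-1,dy=+6->D; (3,6):dx=+3,dy=+14->C
  (3,7):dx=-8,dy=+2->D; (3,8):dx=+2,dy=+9->C; (4,5):dx=+1,dy=+2->C; (4,6):dx=+5,dy=+10->C
  (4,7):dx=-6,dy=-2->C; (4,8):dx=+4,dy=+5->C; (5,6):dx=+4,dy=+8->C; (5,7):dx=-7,dy=-4->C
  (5,8):dx=+3,dy=+3->C; (6,7):dx=-11,dy=-12->C; (6,8):dx=-1,dy=-5->C; (7,8):dx=+10,dy=+7->C
Step 2: C = 18, D = 10, total pairs = 28.
Step 3: tau = (C - D)/(n(n-1)/2) = (18 - 10)/28 = 0.285714.
Step 4: Exact two-sided p-value (enumerate n! = 40320 permutations of y under H0): p = 0.398760.
Step 5: alpha = 0.05. fail to reject H0.

tau_b = 0.2857 (C=18, D=10), p = 0.398760, fail to reject H0.
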